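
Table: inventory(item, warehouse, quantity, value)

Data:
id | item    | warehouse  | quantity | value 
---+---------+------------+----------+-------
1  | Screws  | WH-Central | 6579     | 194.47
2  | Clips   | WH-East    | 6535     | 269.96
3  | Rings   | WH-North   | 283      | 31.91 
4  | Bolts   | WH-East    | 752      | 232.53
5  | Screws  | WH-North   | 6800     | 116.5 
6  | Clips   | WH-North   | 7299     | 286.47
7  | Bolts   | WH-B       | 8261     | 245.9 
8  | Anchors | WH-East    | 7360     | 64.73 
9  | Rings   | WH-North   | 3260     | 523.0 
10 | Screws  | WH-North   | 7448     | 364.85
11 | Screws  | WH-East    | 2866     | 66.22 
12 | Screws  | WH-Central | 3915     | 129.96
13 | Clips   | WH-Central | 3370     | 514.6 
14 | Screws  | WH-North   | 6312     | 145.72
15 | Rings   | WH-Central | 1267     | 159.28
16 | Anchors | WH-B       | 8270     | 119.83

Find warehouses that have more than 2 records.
SELECT warehouse, COUNT(*) as cnt
FROM inventory
GROUP BY warehouse
HAVING COUNT(*) > 2

Result:
  WH-Central: 4
  WH-East: 4
  WH-North: 6

Note: HAVING filters groups after aggregation, WHERE filters rows before.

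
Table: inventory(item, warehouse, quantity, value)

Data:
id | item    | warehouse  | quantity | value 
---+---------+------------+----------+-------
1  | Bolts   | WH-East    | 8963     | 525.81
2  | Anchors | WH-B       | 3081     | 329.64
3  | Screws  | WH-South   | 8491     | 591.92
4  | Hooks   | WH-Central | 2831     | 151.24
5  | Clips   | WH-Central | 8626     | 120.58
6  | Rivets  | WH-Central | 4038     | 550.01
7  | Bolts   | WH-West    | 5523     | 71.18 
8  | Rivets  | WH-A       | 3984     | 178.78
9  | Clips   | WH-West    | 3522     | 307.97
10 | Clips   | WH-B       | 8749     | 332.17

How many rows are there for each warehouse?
SELECT warehouse, COUNT(*) as count
FROM inventory
GROUP BY warehouse

Result:
  WH-A: 1
  WH-B: 2
  WH-Central: 3
  WH-East: 1
  WH-South: 1
  WH-West: 2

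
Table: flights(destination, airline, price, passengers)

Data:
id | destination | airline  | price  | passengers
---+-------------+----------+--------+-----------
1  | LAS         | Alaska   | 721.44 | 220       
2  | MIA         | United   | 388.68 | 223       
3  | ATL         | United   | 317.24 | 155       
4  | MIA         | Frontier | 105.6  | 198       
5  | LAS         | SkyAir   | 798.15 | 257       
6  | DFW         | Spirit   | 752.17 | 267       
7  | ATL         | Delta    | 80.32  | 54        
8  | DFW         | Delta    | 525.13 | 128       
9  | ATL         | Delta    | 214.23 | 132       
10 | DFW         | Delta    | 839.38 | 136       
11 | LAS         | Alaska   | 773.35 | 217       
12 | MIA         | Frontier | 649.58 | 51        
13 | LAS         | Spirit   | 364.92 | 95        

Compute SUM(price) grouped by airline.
SELECT airline, SUM(price) as result
FROM flights
GROUP BY airline

Result:
  Alaska: 1494.79
  Delta: 1659.06
  Frontier: 755.18
  SkyAir: 798.15
  Spirit: 1117.09
  United: 705.92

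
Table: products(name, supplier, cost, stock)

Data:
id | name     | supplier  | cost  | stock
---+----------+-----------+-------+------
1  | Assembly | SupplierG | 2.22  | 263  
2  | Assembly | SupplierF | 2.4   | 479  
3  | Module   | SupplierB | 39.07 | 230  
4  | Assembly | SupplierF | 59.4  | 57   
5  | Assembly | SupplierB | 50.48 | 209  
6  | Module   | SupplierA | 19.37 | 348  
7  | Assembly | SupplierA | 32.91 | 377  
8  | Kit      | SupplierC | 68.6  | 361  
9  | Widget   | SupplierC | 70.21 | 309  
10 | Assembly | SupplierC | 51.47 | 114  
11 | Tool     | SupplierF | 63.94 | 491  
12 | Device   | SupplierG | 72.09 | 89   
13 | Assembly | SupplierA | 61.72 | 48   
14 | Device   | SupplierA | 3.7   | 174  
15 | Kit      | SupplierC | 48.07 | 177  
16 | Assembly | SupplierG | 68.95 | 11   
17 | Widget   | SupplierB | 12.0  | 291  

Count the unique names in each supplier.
SELECT supplier, COUNT(DISTINCT name)
FROM products
GROUP BY supplier

Result:
  SupplierA: 3 distinct
  SupplierB: 3 distinct
  SupplierC: 3 distinct
  SupplierF: 2 distinct
  SupplierG: 2 distinct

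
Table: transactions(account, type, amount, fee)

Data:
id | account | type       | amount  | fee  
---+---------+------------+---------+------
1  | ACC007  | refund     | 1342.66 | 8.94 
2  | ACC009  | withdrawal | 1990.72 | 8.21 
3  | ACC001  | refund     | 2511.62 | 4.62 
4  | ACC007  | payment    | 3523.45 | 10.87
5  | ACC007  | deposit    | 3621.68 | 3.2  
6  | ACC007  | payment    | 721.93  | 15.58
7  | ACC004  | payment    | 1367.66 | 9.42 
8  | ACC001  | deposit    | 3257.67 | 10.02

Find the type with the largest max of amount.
SELECT type, MAX(amount) as val
FROM transactions
GROUP BY type
ORDER BY val DESC
LIMIT 1

Result: deposit with max(amount) = 3621.68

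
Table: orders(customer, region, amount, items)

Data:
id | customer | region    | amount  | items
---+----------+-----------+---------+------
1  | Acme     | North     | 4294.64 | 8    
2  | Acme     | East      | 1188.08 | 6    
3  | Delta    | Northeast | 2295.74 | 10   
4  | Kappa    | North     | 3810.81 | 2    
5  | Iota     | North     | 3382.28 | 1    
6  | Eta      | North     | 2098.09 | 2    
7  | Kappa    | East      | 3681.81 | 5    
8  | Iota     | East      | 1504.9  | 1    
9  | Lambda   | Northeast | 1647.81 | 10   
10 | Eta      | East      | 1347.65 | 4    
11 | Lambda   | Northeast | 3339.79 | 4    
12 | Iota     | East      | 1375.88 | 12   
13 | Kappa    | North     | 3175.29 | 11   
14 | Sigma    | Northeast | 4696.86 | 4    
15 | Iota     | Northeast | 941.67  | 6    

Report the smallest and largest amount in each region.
SELECT region, MIN(amount), MAX(amount)
FROM orders
GROUP BY region

Result:
  East: min=1188.08, max=3681.81
  North: min=2098.09, max=4294.64
  Northeast: min=941.67, max=4696.86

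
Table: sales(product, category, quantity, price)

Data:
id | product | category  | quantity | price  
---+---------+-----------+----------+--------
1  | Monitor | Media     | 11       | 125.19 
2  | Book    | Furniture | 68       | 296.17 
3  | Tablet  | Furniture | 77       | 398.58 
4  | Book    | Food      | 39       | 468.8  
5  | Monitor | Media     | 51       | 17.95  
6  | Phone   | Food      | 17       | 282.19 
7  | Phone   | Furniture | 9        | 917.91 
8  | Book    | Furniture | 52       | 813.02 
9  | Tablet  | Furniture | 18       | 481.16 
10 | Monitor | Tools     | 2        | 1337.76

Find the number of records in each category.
SELECT category, COUNT(*) as count
FROM sales
GROUP BY category

Result:
  Food: 2
  Furniture: 5
  Media: 2
  Tools: 1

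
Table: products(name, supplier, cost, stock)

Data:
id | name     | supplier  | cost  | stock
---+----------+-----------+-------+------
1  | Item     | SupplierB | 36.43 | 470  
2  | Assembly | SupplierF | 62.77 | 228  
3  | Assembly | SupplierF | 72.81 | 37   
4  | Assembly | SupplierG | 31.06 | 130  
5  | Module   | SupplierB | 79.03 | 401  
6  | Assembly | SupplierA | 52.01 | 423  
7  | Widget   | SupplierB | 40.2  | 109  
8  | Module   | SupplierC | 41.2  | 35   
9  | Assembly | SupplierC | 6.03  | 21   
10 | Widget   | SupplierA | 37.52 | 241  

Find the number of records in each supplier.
SELECT supplier, COUNT(*) as count
FROM products
GROUP BY supplier

Result:
  SupplierA: 2
  SupplierB: 3
  SupplierC: 2
  SupplierF: 2
  SupplierG: 1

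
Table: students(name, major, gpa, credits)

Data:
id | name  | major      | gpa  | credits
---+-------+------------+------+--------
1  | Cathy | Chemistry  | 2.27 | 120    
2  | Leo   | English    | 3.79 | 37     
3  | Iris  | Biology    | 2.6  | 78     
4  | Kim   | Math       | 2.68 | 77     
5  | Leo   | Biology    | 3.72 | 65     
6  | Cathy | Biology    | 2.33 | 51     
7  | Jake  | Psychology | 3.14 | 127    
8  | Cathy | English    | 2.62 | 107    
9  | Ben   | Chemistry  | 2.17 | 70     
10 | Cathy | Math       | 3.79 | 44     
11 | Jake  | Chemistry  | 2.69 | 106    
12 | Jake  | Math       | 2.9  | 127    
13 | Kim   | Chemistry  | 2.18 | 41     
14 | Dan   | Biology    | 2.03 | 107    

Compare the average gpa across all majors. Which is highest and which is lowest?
SELECT major, AVG(gpa)
FROM students
GROUP BY major
ORDER BY AVG(gpa)

All groups:
  Chemistry: 2.33
  Biology: 2.67
  Math: 3.12
  Psychology: 3.14
  English: 3.21

Highest: English (3.21)
Lowest: Chemistry (2.33)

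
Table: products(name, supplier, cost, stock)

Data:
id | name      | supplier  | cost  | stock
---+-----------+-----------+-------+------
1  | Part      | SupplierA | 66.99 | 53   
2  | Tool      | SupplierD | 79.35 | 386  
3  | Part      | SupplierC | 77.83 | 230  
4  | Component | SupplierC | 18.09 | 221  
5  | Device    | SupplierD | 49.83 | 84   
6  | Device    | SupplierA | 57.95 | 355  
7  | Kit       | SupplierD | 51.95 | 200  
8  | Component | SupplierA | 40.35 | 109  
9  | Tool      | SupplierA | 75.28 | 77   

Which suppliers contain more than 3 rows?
SELECT supplier, COUNT(*) as cnt
FROM products
GROUP BY supplier
HAVING COUNT(*) > 3

Result:
  SupplierA: 4

Note: HAVING filters groups after aggregation, WHERE filters rows before.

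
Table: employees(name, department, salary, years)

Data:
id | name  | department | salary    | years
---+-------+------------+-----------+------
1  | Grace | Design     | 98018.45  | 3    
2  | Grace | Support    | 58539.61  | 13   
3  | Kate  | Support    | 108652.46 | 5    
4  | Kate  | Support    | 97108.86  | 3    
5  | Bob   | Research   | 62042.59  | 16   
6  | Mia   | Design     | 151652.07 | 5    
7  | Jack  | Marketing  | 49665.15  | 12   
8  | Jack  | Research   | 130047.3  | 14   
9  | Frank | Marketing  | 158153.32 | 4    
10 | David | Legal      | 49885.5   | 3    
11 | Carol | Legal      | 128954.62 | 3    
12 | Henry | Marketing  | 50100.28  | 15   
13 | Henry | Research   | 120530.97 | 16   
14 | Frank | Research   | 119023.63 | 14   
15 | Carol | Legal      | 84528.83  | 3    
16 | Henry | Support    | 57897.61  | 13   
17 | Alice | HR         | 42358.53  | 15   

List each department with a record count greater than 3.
SELECT department, COUNT(*) as cnt
FROM employees
GROUP BY department
HAVING COUNT(*) > 3

Result:
  Research: 4
  Support: 4

Note: HAVING filters groups after aggregation, WHERE filters rows before.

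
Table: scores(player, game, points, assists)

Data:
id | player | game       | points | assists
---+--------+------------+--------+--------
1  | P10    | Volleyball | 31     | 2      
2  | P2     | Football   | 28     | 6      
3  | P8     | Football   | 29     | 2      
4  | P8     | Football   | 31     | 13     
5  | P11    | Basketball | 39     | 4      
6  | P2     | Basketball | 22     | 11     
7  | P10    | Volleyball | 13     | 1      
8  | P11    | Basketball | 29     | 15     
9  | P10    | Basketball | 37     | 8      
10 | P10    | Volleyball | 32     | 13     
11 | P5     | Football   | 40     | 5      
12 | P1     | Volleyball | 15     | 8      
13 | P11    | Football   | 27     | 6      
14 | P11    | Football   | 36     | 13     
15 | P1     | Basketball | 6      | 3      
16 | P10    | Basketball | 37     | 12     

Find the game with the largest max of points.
SELECT game, MAX(points) as val
FROM scores
GROUP BY game
ORDER BY val DESC
LIMIT 1

Result: Football with max(points) = 40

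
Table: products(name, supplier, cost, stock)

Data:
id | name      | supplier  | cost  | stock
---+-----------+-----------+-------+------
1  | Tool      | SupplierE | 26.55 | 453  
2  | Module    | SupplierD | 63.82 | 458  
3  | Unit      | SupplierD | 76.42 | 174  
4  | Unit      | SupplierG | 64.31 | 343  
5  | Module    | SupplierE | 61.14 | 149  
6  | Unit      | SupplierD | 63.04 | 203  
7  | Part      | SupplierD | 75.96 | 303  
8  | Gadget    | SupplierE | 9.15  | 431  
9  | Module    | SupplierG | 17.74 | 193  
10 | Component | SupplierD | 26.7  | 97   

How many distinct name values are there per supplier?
SELECT supplier, COUNT(DISTINCT name)
FROM products
GROUP BY supplier

Result:
  SupplierD: 4 distinct
  SupplierE: 3 distinct
  SupplierG: 2 distinct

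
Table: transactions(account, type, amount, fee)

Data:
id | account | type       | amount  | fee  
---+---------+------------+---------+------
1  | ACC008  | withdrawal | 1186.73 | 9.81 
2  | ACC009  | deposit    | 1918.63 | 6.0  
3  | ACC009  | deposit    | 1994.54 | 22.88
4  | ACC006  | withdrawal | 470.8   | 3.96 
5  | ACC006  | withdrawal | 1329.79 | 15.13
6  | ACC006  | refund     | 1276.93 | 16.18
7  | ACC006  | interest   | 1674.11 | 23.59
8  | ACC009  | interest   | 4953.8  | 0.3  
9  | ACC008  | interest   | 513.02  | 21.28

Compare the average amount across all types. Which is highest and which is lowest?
SELECT type, AVG(amount)
FROM transactions
GROUP BY type
ORDER BY AVG(amount)

All groups:
  withdrawal: 995.77
  refund: 1276.93
  deposit: 1956.59
  interest: 2380.31

Highest: interest (2380.31)
Lowest: withdrawal (995.77)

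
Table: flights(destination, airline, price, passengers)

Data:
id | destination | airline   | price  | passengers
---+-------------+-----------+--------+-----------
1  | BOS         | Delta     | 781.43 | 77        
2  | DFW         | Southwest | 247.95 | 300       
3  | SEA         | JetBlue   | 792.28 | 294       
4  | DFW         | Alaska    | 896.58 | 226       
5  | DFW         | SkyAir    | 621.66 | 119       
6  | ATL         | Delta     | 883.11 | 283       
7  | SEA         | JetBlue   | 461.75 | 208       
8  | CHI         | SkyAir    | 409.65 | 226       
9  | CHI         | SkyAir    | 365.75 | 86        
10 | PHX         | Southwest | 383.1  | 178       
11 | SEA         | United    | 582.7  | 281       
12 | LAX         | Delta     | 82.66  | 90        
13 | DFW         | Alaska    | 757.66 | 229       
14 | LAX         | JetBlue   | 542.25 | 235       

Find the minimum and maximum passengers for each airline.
SELECT airline, MIN(passengers), MAX(passengers)
FROM flights
GROUP BY airline

Result:
  Alaska: min=226, max=229
  Delta: min=77, max=283
  JetBlue: min=208, max=294
  SkyAir: min=86, max=226
  Southwest: min=178, max=300
  United: min=281, max=281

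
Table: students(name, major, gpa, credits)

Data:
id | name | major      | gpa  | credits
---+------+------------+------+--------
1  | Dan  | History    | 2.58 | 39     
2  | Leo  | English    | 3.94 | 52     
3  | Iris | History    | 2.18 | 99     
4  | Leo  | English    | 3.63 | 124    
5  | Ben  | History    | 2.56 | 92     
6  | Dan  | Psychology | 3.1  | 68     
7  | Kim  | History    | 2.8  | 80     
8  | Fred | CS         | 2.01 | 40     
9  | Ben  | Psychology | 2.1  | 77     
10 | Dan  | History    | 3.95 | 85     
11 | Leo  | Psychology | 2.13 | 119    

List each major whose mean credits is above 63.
SELECT major, AVG(credits)
FROM students
GROUP BY major
HAVING AVG(credits) > 63

Result:
  English: avg=88.00
  History: avg=79.00
  Psychology: avg=88.00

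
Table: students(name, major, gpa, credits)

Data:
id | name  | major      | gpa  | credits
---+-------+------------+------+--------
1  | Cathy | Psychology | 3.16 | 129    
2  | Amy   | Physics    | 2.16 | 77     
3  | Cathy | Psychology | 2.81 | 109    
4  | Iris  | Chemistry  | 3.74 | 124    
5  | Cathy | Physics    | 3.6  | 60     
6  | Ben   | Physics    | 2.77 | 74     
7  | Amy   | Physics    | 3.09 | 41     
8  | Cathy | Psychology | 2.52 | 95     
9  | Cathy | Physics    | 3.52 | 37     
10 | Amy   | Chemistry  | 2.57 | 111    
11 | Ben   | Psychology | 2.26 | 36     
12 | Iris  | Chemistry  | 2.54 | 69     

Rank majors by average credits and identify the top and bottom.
SELECT major, AVG(credits)
FROM students
GROUP BY major
ORDER BY AVG(credits)

All groups:
  Physics: 57.80
  Psychology: 92.25
  Chemistry: 101.33

Highest: Chemistry (101.33)
Lowest: Physics (57.80)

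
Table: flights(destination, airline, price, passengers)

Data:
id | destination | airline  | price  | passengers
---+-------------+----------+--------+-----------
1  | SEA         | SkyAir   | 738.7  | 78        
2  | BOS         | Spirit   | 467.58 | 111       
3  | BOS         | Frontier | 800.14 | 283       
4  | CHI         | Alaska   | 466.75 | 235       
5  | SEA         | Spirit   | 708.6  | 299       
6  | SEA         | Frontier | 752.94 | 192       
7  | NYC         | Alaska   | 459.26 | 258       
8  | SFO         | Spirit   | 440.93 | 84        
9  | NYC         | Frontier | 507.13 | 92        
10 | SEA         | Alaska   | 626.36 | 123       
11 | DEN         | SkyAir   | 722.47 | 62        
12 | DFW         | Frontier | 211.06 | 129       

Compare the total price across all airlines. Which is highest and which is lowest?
SELECT airline, SUM(price)
FROM flights
GROUP BY airline
ORDER BY SUM(price)

All groups:
  SkyAir: 1461.17
  Alaska: 1552.37
  Spirit: 1617.11
  Frontier: 2271.27

Highest: Frontier (2271.27)
Lowest: SkyAir (1461.17)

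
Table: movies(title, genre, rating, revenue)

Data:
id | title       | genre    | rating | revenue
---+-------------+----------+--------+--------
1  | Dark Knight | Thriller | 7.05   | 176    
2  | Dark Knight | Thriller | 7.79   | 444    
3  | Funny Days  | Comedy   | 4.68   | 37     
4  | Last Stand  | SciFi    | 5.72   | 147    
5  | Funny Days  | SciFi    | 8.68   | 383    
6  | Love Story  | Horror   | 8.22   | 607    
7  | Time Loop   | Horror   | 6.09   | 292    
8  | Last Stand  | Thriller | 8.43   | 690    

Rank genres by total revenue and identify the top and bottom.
SELECT genre, SUM(revenue)
FROM movies
GROUP BY genre
ORDER BY SUM(revenue)

All groups:
  Comedy: 37
  SciFi: 530
  Horror: 899
  Thriller: 1310

Highest: Thriller (1310)
Lowest: Comedy (37)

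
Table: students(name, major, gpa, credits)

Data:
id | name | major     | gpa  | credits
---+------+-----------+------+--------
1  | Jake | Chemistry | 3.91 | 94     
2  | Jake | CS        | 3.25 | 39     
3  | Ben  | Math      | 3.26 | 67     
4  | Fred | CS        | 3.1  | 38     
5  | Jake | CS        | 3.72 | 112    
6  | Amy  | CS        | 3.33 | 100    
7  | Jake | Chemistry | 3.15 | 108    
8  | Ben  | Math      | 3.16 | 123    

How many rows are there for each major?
SELECT major, COUNT(*) as count
FROM students
GROUP BY major

Result:
  CS: 4
  Chemistry: 2
  Math: 2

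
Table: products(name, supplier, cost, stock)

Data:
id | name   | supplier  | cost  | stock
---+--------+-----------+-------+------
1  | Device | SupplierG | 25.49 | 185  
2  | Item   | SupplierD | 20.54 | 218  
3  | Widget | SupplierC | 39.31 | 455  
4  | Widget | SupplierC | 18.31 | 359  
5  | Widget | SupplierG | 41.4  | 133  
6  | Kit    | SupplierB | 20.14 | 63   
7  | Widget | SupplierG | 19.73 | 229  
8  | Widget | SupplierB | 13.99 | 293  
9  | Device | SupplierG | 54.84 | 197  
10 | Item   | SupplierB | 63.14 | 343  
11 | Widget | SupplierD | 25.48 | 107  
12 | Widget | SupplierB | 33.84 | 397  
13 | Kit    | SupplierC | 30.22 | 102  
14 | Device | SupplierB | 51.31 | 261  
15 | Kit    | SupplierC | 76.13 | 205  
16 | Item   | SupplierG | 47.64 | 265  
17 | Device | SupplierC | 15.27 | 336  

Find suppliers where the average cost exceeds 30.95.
SELECT supplier, AVG(cost)
FROM products
GROUP BY supplier
HAVING AVG(cost) > 30.95

Result:
  SupplierB: avg=36.48
  SupplierC: avg=35.85
  SupplierG: avg=37.82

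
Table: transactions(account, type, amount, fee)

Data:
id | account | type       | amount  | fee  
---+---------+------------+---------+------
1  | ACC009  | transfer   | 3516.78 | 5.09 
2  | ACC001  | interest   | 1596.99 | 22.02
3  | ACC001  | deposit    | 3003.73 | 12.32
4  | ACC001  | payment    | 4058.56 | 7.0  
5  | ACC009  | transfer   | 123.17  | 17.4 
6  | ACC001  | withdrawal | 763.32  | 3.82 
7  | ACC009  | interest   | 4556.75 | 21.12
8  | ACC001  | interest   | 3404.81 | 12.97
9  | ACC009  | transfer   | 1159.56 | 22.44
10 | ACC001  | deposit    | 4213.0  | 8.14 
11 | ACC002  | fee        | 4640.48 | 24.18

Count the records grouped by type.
SELECT type, COUNT(*) as count
FROM transactions
GROUP BY type

Result:
  deposit: 2
  fee: 1
  interest: 3
  payment: 1
  transfer: 3
  withdrawal: 1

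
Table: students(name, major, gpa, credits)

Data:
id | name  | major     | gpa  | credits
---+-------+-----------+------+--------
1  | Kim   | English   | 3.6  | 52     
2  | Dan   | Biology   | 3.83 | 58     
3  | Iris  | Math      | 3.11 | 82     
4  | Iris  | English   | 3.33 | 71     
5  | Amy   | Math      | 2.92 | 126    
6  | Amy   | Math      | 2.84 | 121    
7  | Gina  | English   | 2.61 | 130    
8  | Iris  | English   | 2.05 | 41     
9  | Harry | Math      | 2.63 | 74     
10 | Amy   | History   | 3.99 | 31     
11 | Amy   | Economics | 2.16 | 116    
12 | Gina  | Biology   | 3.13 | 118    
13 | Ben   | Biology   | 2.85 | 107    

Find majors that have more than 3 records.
SELECT major, COUNT(*) as cnt
FROM students
GROUP BY major
HAVING COUNT(*) > 3

Result:
  English: 4
  Math: 4

Note: HAVING filters groups after aggregation, WHERE filters rows before.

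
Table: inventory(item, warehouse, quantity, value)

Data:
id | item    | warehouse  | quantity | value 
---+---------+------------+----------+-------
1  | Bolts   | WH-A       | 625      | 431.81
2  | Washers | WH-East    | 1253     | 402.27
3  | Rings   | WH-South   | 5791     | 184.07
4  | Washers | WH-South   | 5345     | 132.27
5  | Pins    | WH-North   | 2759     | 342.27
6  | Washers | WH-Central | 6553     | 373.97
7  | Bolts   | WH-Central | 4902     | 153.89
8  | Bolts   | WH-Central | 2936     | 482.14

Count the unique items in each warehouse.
SELECT warehouse, COUNT(DISTINCT item)
FROM inventory
GROUP BY warehouse

Result:
  WH-A: 1 distinct
  WH-Central: 2 distinct
  WH-East: 1 distinct
  WH-North: 1 distinct
  WH-South: 2 distinct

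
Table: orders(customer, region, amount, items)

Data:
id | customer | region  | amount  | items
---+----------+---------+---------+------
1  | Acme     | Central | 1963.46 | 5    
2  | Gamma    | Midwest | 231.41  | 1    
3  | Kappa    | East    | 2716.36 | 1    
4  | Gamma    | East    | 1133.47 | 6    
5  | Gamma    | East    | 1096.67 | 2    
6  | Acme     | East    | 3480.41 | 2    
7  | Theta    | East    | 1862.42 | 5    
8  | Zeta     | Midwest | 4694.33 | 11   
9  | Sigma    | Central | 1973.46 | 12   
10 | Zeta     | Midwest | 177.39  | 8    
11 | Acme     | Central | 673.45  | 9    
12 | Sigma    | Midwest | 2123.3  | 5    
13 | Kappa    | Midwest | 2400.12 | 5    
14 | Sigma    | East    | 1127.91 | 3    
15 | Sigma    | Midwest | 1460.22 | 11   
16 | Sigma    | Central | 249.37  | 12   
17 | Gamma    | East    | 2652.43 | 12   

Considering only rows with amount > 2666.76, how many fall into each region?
SELECT region, COUNT(*)
FROM orders
WHERE amount > 2666.76
GROUP BY region

Note: WHERE filters rows before grouping.

Result:
  East: 2
  Midwest: 1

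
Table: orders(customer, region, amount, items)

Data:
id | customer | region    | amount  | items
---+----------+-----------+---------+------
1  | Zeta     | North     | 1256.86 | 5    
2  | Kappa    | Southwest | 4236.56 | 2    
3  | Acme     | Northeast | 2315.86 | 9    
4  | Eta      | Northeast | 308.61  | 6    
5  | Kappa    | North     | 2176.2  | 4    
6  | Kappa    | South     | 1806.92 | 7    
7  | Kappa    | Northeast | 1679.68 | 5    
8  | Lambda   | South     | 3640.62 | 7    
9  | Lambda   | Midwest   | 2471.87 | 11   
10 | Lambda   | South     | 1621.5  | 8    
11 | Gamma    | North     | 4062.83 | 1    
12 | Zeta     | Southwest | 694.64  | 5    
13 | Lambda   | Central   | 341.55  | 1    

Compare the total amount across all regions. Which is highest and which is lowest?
SELECT region, SUM(amount)
FROM orders
GROUP BY region
ORDER BY SUM(amount)

All groups:
  Central: 341.55
  Midwest: 2471.87
  Northeast: 4304.15
  Southwest: 4931.20
  South: 7069.04
  North: 7495.89

Highest: North (7495.89)
Lowest: Central (341.55)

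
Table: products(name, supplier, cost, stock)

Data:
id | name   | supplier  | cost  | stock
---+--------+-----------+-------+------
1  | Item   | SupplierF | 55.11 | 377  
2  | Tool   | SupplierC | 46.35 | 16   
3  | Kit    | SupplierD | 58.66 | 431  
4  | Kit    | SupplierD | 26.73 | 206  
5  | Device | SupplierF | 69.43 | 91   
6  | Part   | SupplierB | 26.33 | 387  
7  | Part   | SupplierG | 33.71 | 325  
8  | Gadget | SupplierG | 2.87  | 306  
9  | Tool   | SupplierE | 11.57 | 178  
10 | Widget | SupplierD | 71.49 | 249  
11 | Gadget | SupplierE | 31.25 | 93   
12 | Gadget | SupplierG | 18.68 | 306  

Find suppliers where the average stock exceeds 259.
SELECT supplier, AVG(stock)
FROM products
GROUP BY supplier
HAVING AVG(stock) > 259

Result:
  SupplierB: avg=387.00
  SupplierD: avg=295.33
  SupplierG: avg=312.33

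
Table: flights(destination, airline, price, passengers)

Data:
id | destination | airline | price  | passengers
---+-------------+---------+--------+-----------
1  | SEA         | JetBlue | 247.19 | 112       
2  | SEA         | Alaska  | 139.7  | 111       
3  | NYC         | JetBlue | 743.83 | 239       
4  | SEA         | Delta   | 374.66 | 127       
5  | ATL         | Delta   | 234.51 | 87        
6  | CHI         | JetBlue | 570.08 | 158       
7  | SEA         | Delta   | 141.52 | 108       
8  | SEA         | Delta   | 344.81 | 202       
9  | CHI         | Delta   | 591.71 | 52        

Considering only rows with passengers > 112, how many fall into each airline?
SELECT airline, COUNT(*)
FROM flights
WHERE passengers > 112
GROUP BY airline

Note: WHERE filters rows before grouping.

Result:
  Delta: 2
  JetBlue: 2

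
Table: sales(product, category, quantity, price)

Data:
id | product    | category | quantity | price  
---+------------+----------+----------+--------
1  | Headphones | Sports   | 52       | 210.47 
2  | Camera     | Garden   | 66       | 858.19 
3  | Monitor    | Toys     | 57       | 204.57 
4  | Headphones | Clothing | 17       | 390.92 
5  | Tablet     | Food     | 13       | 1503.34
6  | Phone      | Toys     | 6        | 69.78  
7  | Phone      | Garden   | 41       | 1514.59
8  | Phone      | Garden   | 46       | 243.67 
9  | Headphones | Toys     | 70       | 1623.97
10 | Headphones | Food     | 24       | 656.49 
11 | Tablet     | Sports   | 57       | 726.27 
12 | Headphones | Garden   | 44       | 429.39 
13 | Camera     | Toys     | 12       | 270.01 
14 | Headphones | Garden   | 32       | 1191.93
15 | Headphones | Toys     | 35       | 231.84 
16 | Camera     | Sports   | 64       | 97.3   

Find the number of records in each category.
SELECT category, COUNT(*) as count
FROM sales
GROUP BY category

Result:
  Clothing: 1
  Food: 2
  Garden: 5
  Sports: 3
  Toys: 5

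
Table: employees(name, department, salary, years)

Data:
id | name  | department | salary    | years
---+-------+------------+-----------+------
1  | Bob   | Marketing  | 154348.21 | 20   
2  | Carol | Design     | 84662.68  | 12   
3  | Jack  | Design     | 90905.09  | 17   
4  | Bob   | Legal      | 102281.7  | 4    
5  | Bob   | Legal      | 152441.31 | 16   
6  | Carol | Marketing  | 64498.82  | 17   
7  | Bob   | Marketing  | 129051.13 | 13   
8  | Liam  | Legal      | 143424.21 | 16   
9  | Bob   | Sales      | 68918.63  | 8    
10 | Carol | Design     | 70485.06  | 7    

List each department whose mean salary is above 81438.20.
SELECT department, AVG(salary)
FROM employees
GROUP BY department
HAVING AVG(salary) > 81438.20

Result:
  Design: avg=82017.61
  Legal: avg=132715.74
  Marketing: avg=115966.05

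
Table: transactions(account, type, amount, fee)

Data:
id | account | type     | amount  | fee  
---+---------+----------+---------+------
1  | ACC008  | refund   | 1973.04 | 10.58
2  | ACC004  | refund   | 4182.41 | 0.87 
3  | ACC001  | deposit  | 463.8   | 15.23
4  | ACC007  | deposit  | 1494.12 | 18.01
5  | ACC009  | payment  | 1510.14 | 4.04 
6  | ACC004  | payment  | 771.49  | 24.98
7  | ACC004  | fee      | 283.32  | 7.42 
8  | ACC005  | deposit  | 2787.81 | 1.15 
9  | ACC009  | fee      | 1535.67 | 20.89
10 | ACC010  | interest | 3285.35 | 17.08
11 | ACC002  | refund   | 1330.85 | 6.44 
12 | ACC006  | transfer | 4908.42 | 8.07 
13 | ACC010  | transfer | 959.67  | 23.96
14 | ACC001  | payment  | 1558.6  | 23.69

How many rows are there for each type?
SELECT type, COUNT(*) as count
FROM transactions
GROUP BY type

Result:
  deposit: 3
  fee: 2
  interest: 1
  payment: 3
  refund: 3
  transfer: 2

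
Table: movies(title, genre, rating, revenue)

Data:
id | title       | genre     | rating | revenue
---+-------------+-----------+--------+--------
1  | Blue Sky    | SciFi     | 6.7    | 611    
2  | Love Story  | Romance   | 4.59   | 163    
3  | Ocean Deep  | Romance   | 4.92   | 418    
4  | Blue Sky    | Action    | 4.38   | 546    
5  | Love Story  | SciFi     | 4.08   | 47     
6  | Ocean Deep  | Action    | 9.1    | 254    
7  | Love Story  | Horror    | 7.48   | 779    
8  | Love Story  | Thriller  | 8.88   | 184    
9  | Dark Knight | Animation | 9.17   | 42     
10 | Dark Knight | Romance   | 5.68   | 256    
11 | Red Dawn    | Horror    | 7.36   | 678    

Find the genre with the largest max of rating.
SELECT genre, MAX(rating) as val
FROM movies
GROUP BY genre
ORDER BY val DESC
LIMIT 1

Result: Animation with max(rating) = 9.17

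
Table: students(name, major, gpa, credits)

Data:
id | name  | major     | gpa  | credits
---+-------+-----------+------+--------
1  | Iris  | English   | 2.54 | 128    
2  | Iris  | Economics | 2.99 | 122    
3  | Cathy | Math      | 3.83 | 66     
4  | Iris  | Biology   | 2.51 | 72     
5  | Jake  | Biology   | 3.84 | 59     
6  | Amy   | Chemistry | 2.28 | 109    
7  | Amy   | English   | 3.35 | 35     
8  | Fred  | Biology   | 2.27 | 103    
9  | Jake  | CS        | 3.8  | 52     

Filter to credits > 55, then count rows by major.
SELECT major, COUNT(*)
FROM students
WHERE credits > 55
GROUP BY major

Note: WHERE filters rows before grouping.

Result:
  Biology: 3
  Chemistry: 1
  Economics: 1
  English: 1
  Math: 1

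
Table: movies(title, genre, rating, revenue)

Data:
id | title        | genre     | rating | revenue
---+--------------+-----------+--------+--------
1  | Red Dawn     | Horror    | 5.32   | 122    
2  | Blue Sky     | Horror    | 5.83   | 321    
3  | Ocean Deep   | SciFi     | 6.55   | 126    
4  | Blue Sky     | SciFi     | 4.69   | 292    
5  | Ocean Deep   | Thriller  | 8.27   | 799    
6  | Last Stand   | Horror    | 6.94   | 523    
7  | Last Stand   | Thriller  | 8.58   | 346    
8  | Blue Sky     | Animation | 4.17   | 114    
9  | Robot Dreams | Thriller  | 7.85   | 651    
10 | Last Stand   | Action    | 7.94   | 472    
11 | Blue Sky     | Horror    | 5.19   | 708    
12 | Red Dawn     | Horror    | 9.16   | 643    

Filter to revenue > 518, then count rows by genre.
SELECT genre, COUNT(*)
FROM movies
WHERE revenue > 518
GROUP BY genre

Note: WHERE filters rows before grouping.

Result:
  Horror: 3
  Thriller: 2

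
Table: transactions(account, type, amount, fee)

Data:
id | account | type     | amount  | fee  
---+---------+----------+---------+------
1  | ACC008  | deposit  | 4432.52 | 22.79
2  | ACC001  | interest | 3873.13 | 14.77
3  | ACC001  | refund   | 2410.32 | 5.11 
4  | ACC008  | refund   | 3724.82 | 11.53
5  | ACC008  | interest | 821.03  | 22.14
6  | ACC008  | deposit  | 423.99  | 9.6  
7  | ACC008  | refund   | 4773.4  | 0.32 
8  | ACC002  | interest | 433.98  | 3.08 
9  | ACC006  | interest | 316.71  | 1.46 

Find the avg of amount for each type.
SELECT type, AVG(amount) as result
FROM transactions
GROUP BY type

Result:
  deposit: 2428.26
  interest: 1361.21
  refund: 3636.18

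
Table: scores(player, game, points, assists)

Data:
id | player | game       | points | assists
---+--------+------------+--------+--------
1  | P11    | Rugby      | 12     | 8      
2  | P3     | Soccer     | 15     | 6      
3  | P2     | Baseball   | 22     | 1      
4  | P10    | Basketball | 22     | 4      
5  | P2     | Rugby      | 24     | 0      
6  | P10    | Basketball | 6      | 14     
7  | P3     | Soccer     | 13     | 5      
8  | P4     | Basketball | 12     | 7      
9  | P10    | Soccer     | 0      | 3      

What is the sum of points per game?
SELECT game, SUM(points) as result
FROM scores
GROUP BY game

Result:
  Baseball: 22
  Basketball: 40
  Rugby: 36
  Soccer: 28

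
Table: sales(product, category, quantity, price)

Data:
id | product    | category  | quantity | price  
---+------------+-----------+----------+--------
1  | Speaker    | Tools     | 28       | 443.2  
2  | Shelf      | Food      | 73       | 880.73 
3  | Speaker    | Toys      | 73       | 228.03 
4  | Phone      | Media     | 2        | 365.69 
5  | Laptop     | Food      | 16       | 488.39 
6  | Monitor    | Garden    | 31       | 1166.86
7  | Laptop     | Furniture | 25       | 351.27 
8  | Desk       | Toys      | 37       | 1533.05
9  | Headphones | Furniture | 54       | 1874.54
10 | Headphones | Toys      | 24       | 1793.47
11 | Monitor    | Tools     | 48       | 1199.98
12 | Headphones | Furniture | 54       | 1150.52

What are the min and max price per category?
SELECT category, MIN(price), MAX(price)
FROM sales
GROUP BY category

Result:
  Food: min=488.39, max=880.73
  Furniture: min=351.27, max=1874.54
  Garden: min=1166.86, max=1166.86
  Media: min=365.69, max=365.69
  Tools: min=443.20, max=1199.98
  Toys: min=228.03, max=1793.47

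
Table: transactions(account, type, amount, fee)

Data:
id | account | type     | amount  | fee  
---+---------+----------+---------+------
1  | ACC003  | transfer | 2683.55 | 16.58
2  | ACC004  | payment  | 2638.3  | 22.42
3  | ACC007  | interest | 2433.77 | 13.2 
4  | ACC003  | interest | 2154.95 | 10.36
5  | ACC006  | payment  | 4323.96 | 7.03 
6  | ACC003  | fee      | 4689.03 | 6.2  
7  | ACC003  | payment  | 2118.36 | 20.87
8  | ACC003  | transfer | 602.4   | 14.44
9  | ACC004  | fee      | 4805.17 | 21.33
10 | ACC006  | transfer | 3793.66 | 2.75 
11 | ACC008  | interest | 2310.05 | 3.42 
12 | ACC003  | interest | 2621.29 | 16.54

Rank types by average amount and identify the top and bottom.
SELECT type, AVG(amount)
FROM transactions
GROUP BY type
ORDER BY AVG(amount)

All groups:
  transfer: 2359.87
  interest: 2380.02
  payment: 3026.87
  fee: 4747.10

Highest: fee (4747.10)
Lowest: transfer (2359.87)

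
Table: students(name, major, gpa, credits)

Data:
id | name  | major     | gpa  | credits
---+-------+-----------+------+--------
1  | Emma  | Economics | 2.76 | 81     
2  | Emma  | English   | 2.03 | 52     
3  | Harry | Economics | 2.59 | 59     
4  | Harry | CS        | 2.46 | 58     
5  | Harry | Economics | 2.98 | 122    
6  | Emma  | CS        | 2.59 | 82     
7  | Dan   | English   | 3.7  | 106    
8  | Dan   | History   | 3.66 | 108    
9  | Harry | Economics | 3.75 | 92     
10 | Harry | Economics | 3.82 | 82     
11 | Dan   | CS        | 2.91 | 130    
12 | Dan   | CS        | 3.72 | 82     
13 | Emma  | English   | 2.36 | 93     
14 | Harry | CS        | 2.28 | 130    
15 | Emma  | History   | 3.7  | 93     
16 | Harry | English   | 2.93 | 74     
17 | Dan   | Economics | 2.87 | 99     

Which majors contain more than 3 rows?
SELECT major, COUNT(*) as cnt
FROM students
GROUP BY major
HAVING COUNT(*) > 3

Result:
  CS: 5
  Economics: 6
  English: 4

Note: HAVING filters groups after aggregation, WHERE filters rows before.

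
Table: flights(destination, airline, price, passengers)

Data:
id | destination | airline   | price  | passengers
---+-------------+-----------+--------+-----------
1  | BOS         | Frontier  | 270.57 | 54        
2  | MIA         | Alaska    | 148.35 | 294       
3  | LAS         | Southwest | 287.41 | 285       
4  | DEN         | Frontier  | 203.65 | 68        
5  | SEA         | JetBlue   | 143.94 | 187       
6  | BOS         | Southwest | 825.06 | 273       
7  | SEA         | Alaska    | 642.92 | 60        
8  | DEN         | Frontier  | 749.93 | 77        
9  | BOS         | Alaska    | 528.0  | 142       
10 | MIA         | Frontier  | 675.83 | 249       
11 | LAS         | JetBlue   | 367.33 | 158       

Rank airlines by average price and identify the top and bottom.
SELECT airline, AVG(price)
FROM flights
GROUP BY airline
ORDER BY AVG(price)

All groups:
  JetBlue: 255.64
  Alaska: 439.76
  Frontier: 475.00
  Southwest: 556.24

Highest: Southwest (556.24)
Lowest: JetBlue (255.64)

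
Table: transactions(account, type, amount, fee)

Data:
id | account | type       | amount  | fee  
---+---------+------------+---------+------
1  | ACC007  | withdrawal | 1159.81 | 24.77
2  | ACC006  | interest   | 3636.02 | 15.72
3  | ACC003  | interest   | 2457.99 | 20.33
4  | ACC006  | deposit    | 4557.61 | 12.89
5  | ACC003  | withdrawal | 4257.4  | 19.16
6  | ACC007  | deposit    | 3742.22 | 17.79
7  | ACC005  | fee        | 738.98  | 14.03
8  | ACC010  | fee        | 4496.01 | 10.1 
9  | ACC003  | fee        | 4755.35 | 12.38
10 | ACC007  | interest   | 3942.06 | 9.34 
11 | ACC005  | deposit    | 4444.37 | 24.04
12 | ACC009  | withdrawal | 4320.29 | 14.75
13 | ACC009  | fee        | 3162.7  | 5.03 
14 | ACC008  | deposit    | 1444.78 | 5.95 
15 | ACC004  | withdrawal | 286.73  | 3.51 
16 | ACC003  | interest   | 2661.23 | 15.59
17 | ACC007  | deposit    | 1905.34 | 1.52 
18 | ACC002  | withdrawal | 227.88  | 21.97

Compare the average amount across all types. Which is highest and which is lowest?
SELECT type, AVG(amount)
FROM transactions
GROUP BY type
ORDER BY AVG(amount)

All groups:
  withdrawal: 2050.42
  interest: 3174.33
  deposit: 3218.86
  fee: 3288.26

Highest: fee (3288.26)
Lowest: withdrawal (2050.42)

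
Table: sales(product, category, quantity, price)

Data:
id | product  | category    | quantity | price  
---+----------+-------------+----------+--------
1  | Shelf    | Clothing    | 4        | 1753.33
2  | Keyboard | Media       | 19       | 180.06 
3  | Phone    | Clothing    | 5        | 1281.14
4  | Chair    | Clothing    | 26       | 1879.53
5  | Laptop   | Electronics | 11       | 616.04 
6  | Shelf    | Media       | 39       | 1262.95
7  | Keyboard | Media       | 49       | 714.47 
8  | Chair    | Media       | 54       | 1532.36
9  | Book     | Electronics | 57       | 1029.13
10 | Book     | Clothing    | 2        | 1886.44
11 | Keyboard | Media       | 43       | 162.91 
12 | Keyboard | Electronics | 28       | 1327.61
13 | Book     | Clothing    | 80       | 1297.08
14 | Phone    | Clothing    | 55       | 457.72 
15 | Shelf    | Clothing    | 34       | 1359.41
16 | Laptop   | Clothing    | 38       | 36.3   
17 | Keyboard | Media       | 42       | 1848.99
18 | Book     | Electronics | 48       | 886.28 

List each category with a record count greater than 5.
SELECT category, COUNT(*) as cnt
FROM sales
GROUP BY category
HAVING COUNT(*) > 5

Result:
  Clothing: 8
  Media: 6

Note: HAVING filters groups after aggregation, WHERE filters rows before.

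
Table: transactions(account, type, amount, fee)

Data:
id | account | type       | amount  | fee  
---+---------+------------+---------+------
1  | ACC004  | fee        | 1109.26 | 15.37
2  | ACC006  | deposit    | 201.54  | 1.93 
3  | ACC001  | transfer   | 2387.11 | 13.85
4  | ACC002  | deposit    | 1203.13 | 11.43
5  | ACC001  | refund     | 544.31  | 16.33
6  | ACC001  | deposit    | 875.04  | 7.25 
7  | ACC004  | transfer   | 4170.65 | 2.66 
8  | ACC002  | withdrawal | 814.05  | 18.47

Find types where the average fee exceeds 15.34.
SELECT type, AVG(fee)
FROM transactions
GROUP BY type
HAVING AVG(fee) > 15.34

Result:
  fee: avg=15.37
  refund: avg=16.33
  withdrawal: avg=18.47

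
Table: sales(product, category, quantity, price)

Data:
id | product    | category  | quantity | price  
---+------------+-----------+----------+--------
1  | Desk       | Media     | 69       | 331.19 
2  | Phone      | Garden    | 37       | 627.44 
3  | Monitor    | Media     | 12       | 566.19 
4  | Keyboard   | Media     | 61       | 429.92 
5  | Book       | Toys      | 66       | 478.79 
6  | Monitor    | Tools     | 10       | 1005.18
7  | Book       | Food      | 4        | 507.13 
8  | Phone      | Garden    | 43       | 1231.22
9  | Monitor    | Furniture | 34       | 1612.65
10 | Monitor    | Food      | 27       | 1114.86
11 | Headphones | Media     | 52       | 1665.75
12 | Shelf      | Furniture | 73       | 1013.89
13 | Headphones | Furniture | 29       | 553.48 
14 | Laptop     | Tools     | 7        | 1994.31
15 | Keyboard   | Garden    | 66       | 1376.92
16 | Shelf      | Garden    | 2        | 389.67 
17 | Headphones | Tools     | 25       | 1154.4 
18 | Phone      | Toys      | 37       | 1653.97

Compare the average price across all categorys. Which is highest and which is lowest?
SELECT category, AVG(price)
FROM sales
GROUP BY category
ORDER BY AVG(price)

All groups:
  Media: 748.26
  Food: 811.00
  Garden: 906.31
  Furniture: 1060.01
  Toys: 1066.38
  Tools: 1384.63

Highest: Tools (1384.63)
Lowest: Media (748.26)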